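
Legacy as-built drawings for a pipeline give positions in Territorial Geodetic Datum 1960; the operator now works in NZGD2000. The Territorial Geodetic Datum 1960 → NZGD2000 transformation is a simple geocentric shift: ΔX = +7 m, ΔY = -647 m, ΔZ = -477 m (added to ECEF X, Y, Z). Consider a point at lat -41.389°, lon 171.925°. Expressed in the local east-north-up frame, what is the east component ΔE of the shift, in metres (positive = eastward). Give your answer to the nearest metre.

The local east axis at (φ, λ) is (−sin λ, cos λ, 0), so ΔE = −sin(171.925°)·7 + cos(171.925°)·(-647) = 639.60 m.

ΔE = 640 m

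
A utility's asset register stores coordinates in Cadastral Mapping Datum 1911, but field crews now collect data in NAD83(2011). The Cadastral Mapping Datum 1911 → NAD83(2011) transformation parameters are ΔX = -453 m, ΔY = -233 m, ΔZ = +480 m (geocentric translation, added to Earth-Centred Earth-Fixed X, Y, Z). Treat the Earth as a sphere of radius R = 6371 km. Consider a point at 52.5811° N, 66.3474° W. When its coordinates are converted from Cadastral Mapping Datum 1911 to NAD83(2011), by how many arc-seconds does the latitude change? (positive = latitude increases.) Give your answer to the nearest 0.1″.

Δφ = 8.6″

sin φ = 0.794214, cos φ = 0.607638, sin λ = -0.915995, cos λ = 0.401190.
North component: ΔN = −sin φ cos λ·ΔX − sin φ sin λ·ΔY + cos φ·ΔZ = −(0.794214)(0.401190)(-453) − (0.794214)(-0.915995)(-233) + (0.607638)(480) = 266.50 m.
1° of latitude spans πR/180 = 111195 m, so Δφ = 266.50 / 111195 × 3600 = 8.628″.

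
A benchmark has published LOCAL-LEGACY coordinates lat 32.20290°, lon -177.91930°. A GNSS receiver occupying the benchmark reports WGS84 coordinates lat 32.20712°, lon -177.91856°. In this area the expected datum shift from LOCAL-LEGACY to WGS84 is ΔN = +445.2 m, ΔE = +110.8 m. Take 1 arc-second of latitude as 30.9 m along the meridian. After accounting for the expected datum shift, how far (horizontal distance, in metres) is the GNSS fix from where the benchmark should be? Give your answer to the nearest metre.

48 m

Observed coordinate differences: Δφ = +0.00422°, Δλ = +0.00074°.
Converting to metres (1° lat = 111240 m, cos φ = 0.846166): observed ΔN = 469.4 m, observed ΔE = 69.7 m.
Subtracting the expected shift leaves a residual of 469.4 − (445.2) = 24.2 m north and 69.7 − (110.8) = -41.1 m east.
Residual distance = √(24.2² + (-41.1)²) = 47.8 m.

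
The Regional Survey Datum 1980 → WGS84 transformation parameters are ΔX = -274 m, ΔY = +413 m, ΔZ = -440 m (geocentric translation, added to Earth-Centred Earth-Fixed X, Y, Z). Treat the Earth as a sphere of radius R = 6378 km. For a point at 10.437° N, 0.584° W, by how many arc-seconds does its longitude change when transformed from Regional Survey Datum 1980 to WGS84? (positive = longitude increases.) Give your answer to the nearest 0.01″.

sin φ = 0.181154, cos φ = 0.983455, sin λ = -0.010193, cos λ = 0.999948.
East component: ΔE = −sin λ·ΔX + cos λ·ΔY = −(-0.010193)(-274) + (0.999948)(413) = 410.19 m.
1° of latitude spans πR/180 = 111317 m; at latitude φ, 1° of longitude spans that × cos φ = 109475.3 m, so Δλ = 410.19 / 109475.3 × 3600 = 13.489″.

Δλ = 13.49″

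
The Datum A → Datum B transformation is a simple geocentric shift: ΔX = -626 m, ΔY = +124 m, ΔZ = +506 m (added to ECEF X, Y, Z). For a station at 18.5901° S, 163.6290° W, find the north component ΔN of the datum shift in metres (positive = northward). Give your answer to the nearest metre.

The local north axis is (−sin φ cos λ, −sin φ sin λ, cos φ), giving ΔN = 191.475 − 11.142 + 479.599 = 659.93 m.

ΔN = 660 m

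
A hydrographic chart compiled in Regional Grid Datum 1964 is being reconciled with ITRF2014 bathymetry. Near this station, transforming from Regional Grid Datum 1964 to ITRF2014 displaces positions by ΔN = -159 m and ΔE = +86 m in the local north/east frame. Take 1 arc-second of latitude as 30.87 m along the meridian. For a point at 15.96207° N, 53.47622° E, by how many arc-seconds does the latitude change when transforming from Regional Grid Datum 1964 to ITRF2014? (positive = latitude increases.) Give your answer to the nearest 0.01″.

Δφ = -5.15″

1″ of latitude = 30.87 m, so Δφ = -159.0 / 30.87 = -5.151″.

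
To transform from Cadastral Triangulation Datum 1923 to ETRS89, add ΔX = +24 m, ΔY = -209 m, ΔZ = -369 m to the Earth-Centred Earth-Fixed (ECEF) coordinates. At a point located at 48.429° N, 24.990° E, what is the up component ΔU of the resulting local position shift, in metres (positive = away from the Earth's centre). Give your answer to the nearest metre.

ΔU = -320 m

The local up (radial) axis is (cos φ cos λ, cos φ sin λ, sin φ), giving ΔU = 14.434 − 58.587 − 276.061 = -320.21 m.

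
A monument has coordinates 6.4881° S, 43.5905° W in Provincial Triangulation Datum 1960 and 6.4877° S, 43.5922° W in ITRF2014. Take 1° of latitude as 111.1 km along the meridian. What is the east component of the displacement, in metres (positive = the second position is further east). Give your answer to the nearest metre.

ΔE = -188 m

Δφ = -6.4877° − -6.4881° = +0.0004°; Δλ = -43.5922° − -43.5905° = -0.0017°.
ΔN = Δφ × 111100 = 44.4 m; ΔE = Δλ × 111100 × cos(-6.4881°) = -0.0017 × 111100 × 0.993595 = -187.7 m.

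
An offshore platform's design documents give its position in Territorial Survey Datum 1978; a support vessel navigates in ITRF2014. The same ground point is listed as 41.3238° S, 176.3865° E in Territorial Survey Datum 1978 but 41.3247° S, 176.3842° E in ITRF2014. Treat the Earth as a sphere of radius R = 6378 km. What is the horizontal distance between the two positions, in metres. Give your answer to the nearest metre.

217 m

Δφ = -41.3247° − -41.3238° = -0.0009°; Δλ = 176.3842° − 176.3865° = -0.0023°.
1° along a meridian = πR/180 = 111317 m.
ΔN = Δφ × 111317 = -100.2 m; ΔE = Δλ × 111317 × cos(-41.3238°) = -0.0023 × 111317 × 0.750990 = -192.3 m.
Distance = √(ΔE² + ΔN²) = √((-192.3)² + (-100.2)²) = 216.8 m.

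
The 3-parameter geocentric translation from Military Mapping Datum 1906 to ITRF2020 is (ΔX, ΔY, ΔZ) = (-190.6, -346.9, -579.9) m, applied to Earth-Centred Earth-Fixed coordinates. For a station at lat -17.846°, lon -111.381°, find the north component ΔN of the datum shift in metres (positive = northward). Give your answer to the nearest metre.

The local north axis is (−sin φ cos λ, −sin φ sin λ, cos φ), giving ΔN = 21.295 + 98.994 − 551.997 = -431.71 m.

ΔN = -432 m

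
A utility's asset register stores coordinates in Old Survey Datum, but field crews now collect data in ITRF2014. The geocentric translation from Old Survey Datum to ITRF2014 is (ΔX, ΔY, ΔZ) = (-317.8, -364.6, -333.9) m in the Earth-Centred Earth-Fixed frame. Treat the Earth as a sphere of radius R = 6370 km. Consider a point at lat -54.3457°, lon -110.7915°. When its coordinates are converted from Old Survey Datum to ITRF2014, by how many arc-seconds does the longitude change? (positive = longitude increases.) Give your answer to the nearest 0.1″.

Δλ = -9.3″

sin φ = -0.812549, cos φ = 0.582893, sin λ = -0.934878, cos λ = -0.354968.
East component: ΔE = −sin λ·ΔX + cos λ·ΔY = −(-0.934878)(-317.8) + (-0.354968)(-364.6) = -167.68 m.
1° of latitude spans πR/180 = 111177 m; at latitude φ, 1° of longitude spans that × cos φ = 64804.6 m, so Δλ = -167.68 / 64804.6 × 3600 = -9.315″.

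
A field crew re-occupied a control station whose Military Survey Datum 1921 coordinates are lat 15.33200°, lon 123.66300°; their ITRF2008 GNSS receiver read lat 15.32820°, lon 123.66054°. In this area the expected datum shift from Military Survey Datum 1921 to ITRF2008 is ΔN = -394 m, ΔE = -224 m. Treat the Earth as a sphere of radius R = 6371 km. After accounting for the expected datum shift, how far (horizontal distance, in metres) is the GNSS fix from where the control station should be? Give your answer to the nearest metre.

Observed coordinate differences: Δφ = -0.00380°, Δλ = -0.00246°.
Converting to metres (1° lat = 111195 m, cos φ = 0.964410): observed ΔN = -422.5 m, observed ΔE = -263.8 m.
Subtracting the expected shift leaves a residual of -422.5 − (-394) = -28.5 m north and -263.8 − (-224) = -39.8 m east.
Residual distance = √((-28.5)² + (-39.8)²) = 49.0 m.

49 m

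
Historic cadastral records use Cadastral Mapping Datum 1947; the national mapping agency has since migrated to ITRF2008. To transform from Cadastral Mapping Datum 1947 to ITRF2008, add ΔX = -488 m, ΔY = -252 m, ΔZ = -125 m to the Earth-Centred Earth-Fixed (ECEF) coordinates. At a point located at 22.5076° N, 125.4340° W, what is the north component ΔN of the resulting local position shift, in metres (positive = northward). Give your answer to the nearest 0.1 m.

At φ = 22.5076°, λ = -125.4340°: sin φ = 0.382806, cos φ = 0.923829, sin λ = -0.814784, cos λ = -0.579765.
ΔN = −sin φ cos λ·ΔX − sin φ sin λ·ΔY + cos φ·ΔZ = −(0.382806)(-0.579765)(-488) − (0.382806)(-0.814784)(-252) + (0.923829)(-125) = -302.38 m.

ΔN = -302.4 m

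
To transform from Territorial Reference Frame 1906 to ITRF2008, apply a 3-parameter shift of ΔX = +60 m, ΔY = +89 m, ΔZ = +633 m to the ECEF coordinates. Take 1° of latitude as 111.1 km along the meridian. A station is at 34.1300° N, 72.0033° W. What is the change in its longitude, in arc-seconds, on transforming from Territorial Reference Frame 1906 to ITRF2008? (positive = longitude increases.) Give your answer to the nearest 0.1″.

Δλ = 3.3″

sin φ = 0.561072, cos φ = 0.827767, sin λ = -0.951074, cos λ = 0.308962.
East component: ΔE = −sin λ·ΔX + cos λ·ΔY = −(-0.951074)(60) + (0.308962)(89) = 84.56 m.
1° of latitude spans 111100 m; at latitude φ, 1° of longitude spans that × cos φ = 91964.9 m, so Δλ = 84.56 / 91964.9 × 3600 = 3.310″.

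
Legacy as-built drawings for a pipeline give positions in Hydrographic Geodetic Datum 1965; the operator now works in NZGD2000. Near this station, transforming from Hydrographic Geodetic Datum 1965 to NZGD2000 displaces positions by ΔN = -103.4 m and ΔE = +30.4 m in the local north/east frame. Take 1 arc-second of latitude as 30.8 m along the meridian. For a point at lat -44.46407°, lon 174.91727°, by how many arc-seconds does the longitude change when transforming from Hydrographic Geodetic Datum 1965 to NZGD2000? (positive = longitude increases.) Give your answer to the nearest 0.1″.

Δλ = 1.4″

At latitude -44.46407°, cos φ = 0.713690.
1″ of longitude at this latitude = 30.80 × cos φ = 21.9816 m, so Δλ = 30.4 / 21.9816 = 1.383″.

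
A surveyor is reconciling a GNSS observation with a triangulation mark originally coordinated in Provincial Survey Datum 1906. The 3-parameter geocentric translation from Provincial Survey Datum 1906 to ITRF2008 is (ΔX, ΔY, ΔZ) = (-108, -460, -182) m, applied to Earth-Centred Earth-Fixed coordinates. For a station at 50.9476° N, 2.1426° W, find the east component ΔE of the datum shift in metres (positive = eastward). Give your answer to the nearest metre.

At φ = 50.9476°, λ = -2.1426°: sin φ = 0.776570, cos φ = 0.630031, sin λ = -0.037387, cos λ = 0.999301.
ΔE = −sin λ·ΔX + cos λ·ΔY = −(-0.037387)·(-108) + (0.999301)·(-460) = -463.72 m.

ΔE = -464 m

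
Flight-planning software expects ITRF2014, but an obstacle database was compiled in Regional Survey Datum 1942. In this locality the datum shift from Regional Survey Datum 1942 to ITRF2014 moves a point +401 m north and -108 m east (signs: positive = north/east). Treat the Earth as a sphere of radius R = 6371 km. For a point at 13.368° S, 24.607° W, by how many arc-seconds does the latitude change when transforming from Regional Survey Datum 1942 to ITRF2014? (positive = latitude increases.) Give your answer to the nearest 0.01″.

Δφ = 12.98″

On a sphere of radius R, 1 rad of latitude = R, so Δφ = ΔN / R = 401.0 / 6371000 = 6.2941e-05 rad = 12.983″.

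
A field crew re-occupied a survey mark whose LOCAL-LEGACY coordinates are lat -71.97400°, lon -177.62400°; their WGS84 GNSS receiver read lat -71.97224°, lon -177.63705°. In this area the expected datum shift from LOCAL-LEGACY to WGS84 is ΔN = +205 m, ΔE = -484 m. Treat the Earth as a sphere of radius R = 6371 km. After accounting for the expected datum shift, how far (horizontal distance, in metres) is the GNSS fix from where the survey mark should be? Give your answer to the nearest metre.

36 m

Observed coordinate differences: Δφ = +0.00176°, Δλ = -0.01305°.
Converting to metres (1° lat = 111195 m, cos φ = 0.309449): observed ΔN = 195.7 m, observed ΔE = -449.0 m.
Subtracting the expected shift leaves a residual of 195.7 − (205) = -9.3 m north and -449.0 − (-484) = 35.0 m east.
Residual distance = √((-9.3)² + 35.0²) = 36.2 m.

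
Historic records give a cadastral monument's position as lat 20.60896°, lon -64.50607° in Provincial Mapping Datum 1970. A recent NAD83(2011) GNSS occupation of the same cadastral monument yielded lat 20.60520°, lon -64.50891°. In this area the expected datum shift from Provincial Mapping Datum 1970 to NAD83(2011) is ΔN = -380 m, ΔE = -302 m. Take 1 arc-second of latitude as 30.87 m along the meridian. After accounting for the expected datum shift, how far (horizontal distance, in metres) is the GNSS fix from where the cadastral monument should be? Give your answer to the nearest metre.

38 m

Observed coordinate differences: Δφ = -0.00376°, Δλ = -0.00284°.
Converting to metres (1° lat = 111132 m, cos φ = 0.936005): observed ΔN = -417.9 m, observed ΔE = -295.4 m.
Subtracting the expected shift leaves a residual of -417.9 − (-380) = -37.9 m north and -295.4 − (-302) = 6.6 m east.
Residual distance = √((-37.9)² + 6.6²) = 38.4 m.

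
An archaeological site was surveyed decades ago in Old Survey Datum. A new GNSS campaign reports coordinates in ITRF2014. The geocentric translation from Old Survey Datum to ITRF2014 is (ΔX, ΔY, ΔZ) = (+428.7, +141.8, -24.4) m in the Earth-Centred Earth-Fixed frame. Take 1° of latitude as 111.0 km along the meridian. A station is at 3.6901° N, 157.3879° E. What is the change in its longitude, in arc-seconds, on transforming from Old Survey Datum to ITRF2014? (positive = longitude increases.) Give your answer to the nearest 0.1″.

sin φ = 0.064360, cos φ = 0.997927, sin λ = 0.384490, cos λ = -0.923129.
East component: ΔE = −sin λ·ΔX + cos λ·ΔY = −(0.384490)(428.7) + (-0.923129)(141.8) = -295.73 m.
1° of latitude spans 111000 m; at latitude φ, 1° of longitude spans that × cos φ = 110769.9 m, so Δλ = -295.73 / 110769.9 × 3600 = -9.611″.

Δλ = -9.6″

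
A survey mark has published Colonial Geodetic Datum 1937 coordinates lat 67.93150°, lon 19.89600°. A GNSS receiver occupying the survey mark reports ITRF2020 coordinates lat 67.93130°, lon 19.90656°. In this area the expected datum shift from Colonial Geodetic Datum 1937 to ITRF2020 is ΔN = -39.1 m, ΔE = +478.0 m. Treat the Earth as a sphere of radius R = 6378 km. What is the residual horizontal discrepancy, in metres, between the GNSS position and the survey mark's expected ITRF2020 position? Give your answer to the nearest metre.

40 m

Observed coordinate differences: Δφ = -0.00020°, Δλ = +0.01056°.
Converting to metres (1° lat = 111317 m, cos φ = 0.375715): observed ΔN = -22.3 m, observed ΔE = 441.7 m.
Subtracting the expected shift leaves a residual of -22.3 − (-39.1) = 16.8 m north and 441.7 − (478.0) = -36.3 m east.
Residual distance = √(16.8² + (-36.3)²) = 40.1 m.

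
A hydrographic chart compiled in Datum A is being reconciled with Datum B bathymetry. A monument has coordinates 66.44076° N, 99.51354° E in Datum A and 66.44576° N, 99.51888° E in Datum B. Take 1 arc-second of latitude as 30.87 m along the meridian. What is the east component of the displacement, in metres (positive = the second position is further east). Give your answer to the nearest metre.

ΔE = 237 m

Δφ = 66.44576° − 66.44076° = +0.00500°; Δλ = 99.51888° − 99.51354° = +0.00534°.
1° of latitude = 3600 × 30.87 = 111132 m.
ΔN = Δφ × 111132 = 555.7 m; ΔE = Δλ × 111132 × cos(66.44076°) = +0.00534 × 111132 × 0.399697 = 237.2 m.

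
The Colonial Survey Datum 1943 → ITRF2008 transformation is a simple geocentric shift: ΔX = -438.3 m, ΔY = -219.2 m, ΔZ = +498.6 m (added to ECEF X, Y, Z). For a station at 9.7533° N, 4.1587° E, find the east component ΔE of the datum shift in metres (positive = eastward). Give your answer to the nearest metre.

The local east axis at (φ, λ) is (−sin λ, cos λ, 0), so ΔE = −sin(4.1587°)·(-438.3) + cos(4.1587°)·(-219.2) = -186.84 m.

ΔE = -187 m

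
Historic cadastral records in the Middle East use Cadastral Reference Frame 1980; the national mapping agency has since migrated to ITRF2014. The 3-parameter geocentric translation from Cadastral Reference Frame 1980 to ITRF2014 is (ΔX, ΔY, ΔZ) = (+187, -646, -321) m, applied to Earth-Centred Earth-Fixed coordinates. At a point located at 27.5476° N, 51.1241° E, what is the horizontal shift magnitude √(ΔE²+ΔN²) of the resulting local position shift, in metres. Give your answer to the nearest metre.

The local east axis at (φ, λ) is (−sin λ, cos λ, 0), so ΔE = −sin(51.1241°)·187 + cos(51.1241°)·(-646) = -551.03 m.
The local north axis is (−sin φ cos λ, −sin φ sin λ, cos φ), giving ΔN = -54.281 + 232.591 − 284.607 = -106.30 m.
Horizontal magnitude = √(ΔE² + ΔN²) = √((-551.03)² + (-106.30)²) = 561.19 m.

561 m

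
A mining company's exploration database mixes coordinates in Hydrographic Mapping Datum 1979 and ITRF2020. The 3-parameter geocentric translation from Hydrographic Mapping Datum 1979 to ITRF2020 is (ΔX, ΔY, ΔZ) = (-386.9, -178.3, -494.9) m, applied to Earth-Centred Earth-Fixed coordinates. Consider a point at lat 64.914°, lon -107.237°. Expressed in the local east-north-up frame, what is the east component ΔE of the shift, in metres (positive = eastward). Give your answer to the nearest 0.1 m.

At φ = 64.914°, λ = -107.237°: sin φ = 0.905672, cos φ = 0.423978, sin λ = -0.955087, cos λ = -0.296325.
ΔE = −sin λ·ΔX + cos λ·ΔY = −(-0.955087)·(-386.9) + (-0.296325)·(-178.3) = -316.69 m.

ΔE = -316.7 m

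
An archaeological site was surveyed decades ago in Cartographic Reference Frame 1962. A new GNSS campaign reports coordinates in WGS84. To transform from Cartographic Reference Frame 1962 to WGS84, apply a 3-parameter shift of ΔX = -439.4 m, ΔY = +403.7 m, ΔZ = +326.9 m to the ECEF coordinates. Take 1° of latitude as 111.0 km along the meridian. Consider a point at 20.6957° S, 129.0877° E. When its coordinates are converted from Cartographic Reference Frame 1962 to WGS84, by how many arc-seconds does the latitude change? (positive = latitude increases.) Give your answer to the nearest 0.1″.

sin φ = -0.353405, cos φ = 0.935471, sin λ = 0.776182, cos λ = -0.630509.
North component: ΔN = −sin φ cos λ·ΔX − sin φ sin λ·ΔY + cos φ·ΔZ = −(-0.353405)(-0.630509)(-439.4) − (-0.353405)(0.776182)(403.7) + (0.935471)(326.9) = 514.45 m.
1° of latitude spans 111000 m, so Δφ = 514.45 / 111000 × 3600 = 16.685″.

Δφ = 16.7″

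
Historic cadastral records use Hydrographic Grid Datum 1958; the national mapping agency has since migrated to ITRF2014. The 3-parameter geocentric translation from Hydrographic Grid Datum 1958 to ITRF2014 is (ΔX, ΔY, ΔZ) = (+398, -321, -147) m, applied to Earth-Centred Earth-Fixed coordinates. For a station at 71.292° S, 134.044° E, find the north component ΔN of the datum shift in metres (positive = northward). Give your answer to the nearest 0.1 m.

The local north axis is (−sin φ cos λ, −sin φ sin λ, cos φ), giving ΔN = -262.075 − 218.546 − 47.150 = -527.77 m.

ΔN = -527.8 m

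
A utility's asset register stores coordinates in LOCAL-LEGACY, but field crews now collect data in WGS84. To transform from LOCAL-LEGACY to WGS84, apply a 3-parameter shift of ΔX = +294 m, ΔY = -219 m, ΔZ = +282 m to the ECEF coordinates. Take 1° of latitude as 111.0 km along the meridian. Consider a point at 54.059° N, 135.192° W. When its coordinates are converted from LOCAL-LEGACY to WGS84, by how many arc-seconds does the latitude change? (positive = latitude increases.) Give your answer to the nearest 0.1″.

Δφ = 6.8″

sin φ = 0.809622, cos φ = 0.586952, sin λ = -0.704733, cos λ = -0.709472.
North component: ΔN = −sin φ cos λ·ΔX − sin φ sin λ·ΔY + cos φ·ΔZ = −(0.809622)(-0.709472)(294) − (0.809622)(-0.704733)(-219) + (0.586952)(282) = 209.44 m.
1° of latitude spans 111000 m, so Δφ = 209.44 / 111000 × 3600 = 6.793″.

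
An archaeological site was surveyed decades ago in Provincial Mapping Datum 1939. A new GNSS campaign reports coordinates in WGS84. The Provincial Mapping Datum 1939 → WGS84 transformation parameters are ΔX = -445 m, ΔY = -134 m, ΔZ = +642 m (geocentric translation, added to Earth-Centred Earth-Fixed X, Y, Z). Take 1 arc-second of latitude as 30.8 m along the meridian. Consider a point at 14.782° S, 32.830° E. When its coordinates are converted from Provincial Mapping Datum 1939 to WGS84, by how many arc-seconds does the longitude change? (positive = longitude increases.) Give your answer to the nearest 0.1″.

Δλ = 4.3″

sin φ = -0.255142, cos φ = 0.966904, sin λ = 0.542148, cos λ = 0.840283.
East component: ΔE = −sin λ·ΔX + cos λ·ΔY = −(0.542148)(-445) + (0.840283)(-134) = 128.66 m.
1° of latitude spans 3600 × 30.80 = 110880 m; at latitude φ, 1° of longitude spans that × cos φ = 107210.3 m, so Δλ = 128.66 / 107210.3 × 3600 = 4.320″.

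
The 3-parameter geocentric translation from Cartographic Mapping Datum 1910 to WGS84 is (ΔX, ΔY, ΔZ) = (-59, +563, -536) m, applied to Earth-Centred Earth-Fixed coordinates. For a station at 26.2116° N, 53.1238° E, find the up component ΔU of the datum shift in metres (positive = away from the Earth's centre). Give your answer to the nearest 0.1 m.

ΔU = 135.5 m

At φ = 26.2116°, λ = 53.1238°: sin φ = 0.441688, cos φ = 0.897169, sin λ = 0.799934, cos λ = 0.600088.
ΔU = cos φ cos λ·ΔX + cos φ sin λ·ΔY + sin φ·ΔZ = (0.897169)(0.600088)(-59) + (0.897169)(0.799934)(563) + (0.441688)(-536) = 135.54 m.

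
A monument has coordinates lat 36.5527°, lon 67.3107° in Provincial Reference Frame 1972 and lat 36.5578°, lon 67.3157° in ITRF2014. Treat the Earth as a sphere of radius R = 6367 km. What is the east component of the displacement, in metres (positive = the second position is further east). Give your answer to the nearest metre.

Δφ = 36.5578° − 36.5527° = +0.0051°; Δλ = 67.3157° − 67.3107° = +0.0050°.
1° along a meridian = πR/180 = 111125 m.
ΔN = Δφ × 111125 = 566.7 m; ΔE = Δλ × 111125 × cos(36.5527°) = +0.0050 × 111125 × 0.803309 = 446.3 m.

ΔE = 446 m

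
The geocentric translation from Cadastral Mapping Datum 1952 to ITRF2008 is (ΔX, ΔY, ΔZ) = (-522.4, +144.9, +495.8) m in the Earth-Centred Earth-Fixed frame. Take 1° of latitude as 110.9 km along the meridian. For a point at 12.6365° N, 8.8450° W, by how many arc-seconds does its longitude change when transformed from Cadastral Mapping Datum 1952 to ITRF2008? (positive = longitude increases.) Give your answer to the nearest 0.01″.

Δλ = 2.09″

sin φ = 0.218765, cos φ = 0.975778, sin λ = -0.153762, cos λ = 0.988108.
East component: ΔE = −sin λ·ΔX + cos λ·ΔY = −(-0.153762)(-522.4) + (0.988108)(144.9) = 62.85 m.
1° of latitude spans 110900 m; at latitude φ, 1° of longitude spans that × cos φ = 108213.7 m, so Δλ = 62.85 / 108213.7 × 3600 = 2.091″.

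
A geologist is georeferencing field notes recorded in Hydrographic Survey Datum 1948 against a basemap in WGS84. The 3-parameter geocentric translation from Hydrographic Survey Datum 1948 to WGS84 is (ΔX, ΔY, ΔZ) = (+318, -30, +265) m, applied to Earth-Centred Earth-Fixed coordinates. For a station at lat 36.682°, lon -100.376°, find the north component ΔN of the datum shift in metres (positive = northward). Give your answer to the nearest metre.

The local north axis is (−sin φ cos λ, −sin φ sin λ, cos φ), giving ΔN = 34.214 − 17.628 + 212.520 = 229.11 m.

ΔN = 229 m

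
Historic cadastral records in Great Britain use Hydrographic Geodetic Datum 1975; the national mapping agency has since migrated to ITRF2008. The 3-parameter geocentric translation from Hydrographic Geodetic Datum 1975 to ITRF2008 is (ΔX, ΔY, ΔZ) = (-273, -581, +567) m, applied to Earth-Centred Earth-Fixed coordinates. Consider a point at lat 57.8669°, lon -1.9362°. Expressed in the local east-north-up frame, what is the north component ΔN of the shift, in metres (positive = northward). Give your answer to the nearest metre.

ΔN = 516 m

At φ = 57.8669°, λ = -1.9362°: sin φ = 0.846815, cos φ = 0.531888, sin λ = -0.033787, cos λ = 0.999429.
ΔN = −sin φ cos λ·ΔX − sin φ sin λ·ΔY + cos φ·ΔZ = −(0.846815)(0.999429)(-273) − (0.846815)(-0.033787)(-581) + (0.531888)(567) = 516.01 m.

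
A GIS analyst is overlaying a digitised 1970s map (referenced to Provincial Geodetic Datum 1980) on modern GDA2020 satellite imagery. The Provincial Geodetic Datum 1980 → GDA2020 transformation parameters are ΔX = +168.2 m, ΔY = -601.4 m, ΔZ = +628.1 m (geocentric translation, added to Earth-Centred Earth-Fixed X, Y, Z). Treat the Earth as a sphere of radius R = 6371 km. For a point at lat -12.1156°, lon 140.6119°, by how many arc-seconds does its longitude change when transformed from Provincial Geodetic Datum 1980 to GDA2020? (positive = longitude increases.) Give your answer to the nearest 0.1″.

Δλ = 11.9″

sin φ = -0.209885, cos φ = 0.977726, sin λ = 0.634570, cos λ = -0.772865.
East component: ΔE = −sin λ·ΔX + cos λ·ΔY = −(0.634570)(168.2) + (-0.772865)(-601.4) = 358.07 m.
1° of latitude spans πR/180 = 111195 m; at latitude φ, 1° of longitude spans that × cos φ = 108718.2 m, so Δλ = 358.07 / 108718.2 × 3600 = 11.857″.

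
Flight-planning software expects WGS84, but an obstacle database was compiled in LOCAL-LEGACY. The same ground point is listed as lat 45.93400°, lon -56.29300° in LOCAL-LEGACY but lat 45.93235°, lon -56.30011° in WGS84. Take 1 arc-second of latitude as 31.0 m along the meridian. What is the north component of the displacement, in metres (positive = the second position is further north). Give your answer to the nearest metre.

Δφ = 45.93235° − 45.93400° = -0.00165°; Δλ = -56.30011° − -56.29300° = -0.00711°.
1° of latitude = 3600 × 31.00 = 111600 m.
ΔN = Δφ × 111600 = -184.1 m; ΔE = Δλ × 111600 × cos(45.93400°) = -0.00711 × 111600 × 0.695487 = -551.9 m.

ΔN = -184 m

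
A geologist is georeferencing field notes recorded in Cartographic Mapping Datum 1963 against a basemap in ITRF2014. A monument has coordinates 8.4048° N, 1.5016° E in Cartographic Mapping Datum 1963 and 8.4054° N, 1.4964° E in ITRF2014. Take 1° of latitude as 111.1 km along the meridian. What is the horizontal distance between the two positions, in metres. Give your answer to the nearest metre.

575 m

Δφ = 8.4054° − 8.4048° = +0.0006°; Δλ = 1.4964° − 1.5016° = -0.0052°.
ΔN = Δφ × 111100 = 66.7 m; ΔE = Δλ × 111100 × cos(8.4048°) = -0.0052 × 111100 × 0.989260 = -571.5 m.
Distance = √(ΔE² + ΔN²) = √((-571.5)² + 66.7²) = 575.4 m.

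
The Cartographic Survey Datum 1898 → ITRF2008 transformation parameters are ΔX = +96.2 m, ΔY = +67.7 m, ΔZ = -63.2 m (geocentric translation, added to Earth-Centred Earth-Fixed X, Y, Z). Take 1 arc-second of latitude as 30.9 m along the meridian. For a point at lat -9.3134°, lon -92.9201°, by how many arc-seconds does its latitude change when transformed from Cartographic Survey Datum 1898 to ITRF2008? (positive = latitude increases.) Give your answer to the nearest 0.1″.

sin φ = -0.161835, cos φ = 0.986818, sin λ = -0.998702, cos λ = -0.050943.
North component: ΔN = −sin φ cos λ·ΔX − sin φ sin λ·ΔY + cos φ·ΔZ = −(-0.161835)(-0.050943)(96.2) − (-0.161835)(-0.998702)(67.7) + (0.986818)(-63.2) = -74.10 m.
1° of latitude spans 3600 × 30.90 = 111240 m, so Δφ = -74.10 / 111240 × 3600 = -2.398″.

Δφ = -2.4″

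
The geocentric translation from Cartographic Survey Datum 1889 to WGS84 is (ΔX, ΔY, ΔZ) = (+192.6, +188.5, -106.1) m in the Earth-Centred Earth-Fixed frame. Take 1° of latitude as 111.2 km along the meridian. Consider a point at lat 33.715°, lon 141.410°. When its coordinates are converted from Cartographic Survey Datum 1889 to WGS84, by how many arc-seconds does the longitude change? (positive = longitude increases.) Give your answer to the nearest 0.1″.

sin φ = 0.555062, cos φ = 0.831809, sin λ = 0.623743, cos λ = -0.781629.
East component: ΔE = −sin λ·ΔX + cos λ·ΔY = −(0.623743)(192.6) + (-0.781629)(188.5) = -267.47 m.
1° of latitude spans 111200 m; at latitude φ, 1° of longitude spans that × cos φ = 92497.1 m, so Δλ = -267.47 / 92497.1 × 3600 = -10.410″.

Δλ = -10.4″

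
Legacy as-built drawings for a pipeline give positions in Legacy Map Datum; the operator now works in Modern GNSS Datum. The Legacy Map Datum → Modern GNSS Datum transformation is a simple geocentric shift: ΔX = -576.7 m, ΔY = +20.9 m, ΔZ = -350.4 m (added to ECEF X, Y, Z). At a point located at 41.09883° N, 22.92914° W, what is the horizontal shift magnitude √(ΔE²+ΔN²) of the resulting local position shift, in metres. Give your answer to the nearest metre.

At φ = 41.09883°, λ = -22.92914°: sin φ = 0.657360, cos φ = 0.753577, sin λ = -0.389592, cos λ = 0.920987.
ΔE = −sin λ·ΔX + cos λ·ΔY = −(-0.389592)·(-576.7) + (0.920987)·(20.9) = -205.43 m.
ΔN = −sin φ cos λ·ΔX − sin φ sin λ·ΔY + cos φ·ΔZ = −(0.657360)(0.920987)(-576.7) − (0.657360)(-0.389592)(20.9) + (0.753577)(-350.4) = 90.45 m.
Horizontal magnitude = √(ΔE² + ΔN²) = √((-205.43)² + 90.45²) = 224.46 m.

224 m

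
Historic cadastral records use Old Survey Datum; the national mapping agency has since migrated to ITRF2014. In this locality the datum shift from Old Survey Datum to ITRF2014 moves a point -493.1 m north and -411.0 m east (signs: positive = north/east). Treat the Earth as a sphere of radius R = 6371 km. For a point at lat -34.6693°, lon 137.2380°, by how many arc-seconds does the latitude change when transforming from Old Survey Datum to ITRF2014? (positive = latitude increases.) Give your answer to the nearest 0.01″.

On a sphere of radius R, 1 rad of latitude = R, so Δφ = ΔN / R = -493.1 / 6371000 = -7.7398e-05 rad = -15.964″.

Δφ = -15.96″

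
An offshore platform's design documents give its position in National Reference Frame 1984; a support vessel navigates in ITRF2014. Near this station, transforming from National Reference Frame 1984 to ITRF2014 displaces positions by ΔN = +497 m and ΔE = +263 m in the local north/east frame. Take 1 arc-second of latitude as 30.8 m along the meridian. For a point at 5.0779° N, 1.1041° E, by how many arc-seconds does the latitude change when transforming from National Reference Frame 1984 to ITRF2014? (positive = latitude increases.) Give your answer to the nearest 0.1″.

Δφ = 16.1″

1″ of latitude = 30.80 m, so Δφ = 497.0 / 30.80 = 16.136″.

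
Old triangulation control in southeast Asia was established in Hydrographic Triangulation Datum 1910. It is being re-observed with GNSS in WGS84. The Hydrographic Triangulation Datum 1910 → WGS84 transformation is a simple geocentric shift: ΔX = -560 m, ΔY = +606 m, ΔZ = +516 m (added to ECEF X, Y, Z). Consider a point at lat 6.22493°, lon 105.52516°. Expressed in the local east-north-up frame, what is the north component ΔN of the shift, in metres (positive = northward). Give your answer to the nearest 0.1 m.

ΔN = 433.4 m

The local north axis is (−sin φ cos λ, −sin φ sin λ, cos φ), giving ΔN = -16.253 − 63.312 + 512.958 = 433.39 m.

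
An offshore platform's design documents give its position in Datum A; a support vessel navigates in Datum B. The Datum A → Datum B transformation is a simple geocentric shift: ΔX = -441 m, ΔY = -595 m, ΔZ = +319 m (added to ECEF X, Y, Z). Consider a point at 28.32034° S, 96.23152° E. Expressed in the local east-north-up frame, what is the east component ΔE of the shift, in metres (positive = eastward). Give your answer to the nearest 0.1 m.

ΔE = 503.0 m

The local east axis at (φ, λ) is (−sin λ, cos λ, 0), so ΔE = −sin(96.23152°)·(-441) + cos(96.23152°)·(-595) = 502.98 m.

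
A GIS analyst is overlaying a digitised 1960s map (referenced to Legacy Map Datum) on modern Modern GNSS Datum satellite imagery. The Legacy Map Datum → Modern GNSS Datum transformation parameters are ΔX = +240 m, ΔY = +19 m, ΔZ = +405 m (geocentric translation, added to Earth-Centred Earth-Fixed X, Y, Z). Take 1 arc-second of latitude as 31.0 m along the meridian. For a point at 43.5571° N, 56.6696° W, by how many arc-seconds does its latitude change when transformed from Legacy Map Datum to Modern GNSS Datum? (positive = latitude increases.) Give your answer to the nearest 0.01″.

sin φ = 0.689077, cos φ = 0.724688, sin λ = -0.835516, cos λ = 0.549466.
North component: ΔN = −sin φ cos λ·ΔX − sin φ sin λ·ΔY + cos φ·ΔZ = −(0.689077)(0.549466)(240) − (0.689077)(-0.835516)(19) + (0.724688)(405) = 213.57 m.
1° of latitude spans 3600 × 31.00 = 111600 m, so Δφ = 213.57 / 111600 × 3600 = 6.889″.

Δφ = 6.89″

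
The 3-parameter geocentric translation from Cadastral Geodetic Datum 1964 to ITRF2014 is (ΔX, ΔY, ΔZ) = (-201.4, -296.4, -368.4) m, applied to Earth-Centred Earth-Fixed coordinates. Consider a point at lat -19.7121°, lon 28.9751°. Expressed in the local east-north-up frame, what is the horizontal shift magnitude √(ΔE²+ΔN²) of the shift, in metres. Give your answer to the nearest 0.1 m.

482.6 m

At φ = -19.7121°, λ = 28.9751°: sin φ = -0.337294, cos φ = 0.941399, sin λ = 0.484429, cos λ = 0.874830.
ΔE = −sin λ·ΔX + cos λ·ΔY = −(0.484429)·(-201.4) + (0.874830)·(-296.4) = -161.74 m.
ΔN = −sin φ cos λ·ΔX − sin φ sin λ·ΔY + cos φ·ΔZ = −(-0.337294)(0.874830)(-201.4) − (-0.337294)(0.484429)(-296.4) + (0.941399)(-368.4) = -454.67 m.
Horizontal magnitude = √(ΔE² + ΔN²) = √((-161.74)² + (-454.67)²) = 482.58 m.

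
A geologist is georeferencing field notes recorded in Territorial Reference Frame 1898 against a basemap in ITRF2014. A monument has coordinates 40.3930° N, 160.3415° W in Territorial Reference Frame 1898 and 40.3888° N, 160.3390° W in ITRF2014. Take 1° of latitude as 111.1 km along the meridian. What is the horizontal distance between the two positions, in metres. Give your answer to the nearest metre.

Δφ = 40.3888° − 40.3930° = -0.0042°; Δλ = -160.3390° − -160.3415° = +0.0025°.
ΔN = Δφ × 111100 = -466.6 m; ΔE = Δλ × 111100 × cos(40.3930°) = +0.0025 × 111100 × 0.761617 = 211.5 m.
Distance = √(ΔE² + ΔN²) = √(211.5² + (-466.6)²) = 512.3 m.

512 m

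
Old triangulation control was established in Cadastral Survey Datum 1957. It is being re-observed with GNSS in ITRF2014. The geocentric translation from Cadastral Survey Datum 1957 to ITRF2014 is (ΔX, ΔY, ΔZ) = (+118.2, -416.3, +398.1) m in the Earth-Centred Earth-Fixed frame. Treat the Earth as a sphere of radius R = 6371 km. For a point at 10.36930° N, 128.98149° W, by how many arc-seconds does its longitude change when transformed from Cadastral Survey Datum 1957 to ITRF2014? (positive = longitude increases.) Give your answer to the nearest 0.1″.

Δλ = 11.6″

sin φ = 0.179992, cos φ = 0.983668, sin λ = -0.777349, cos λ = -0.629069.
East component: ΔE = −sin λ·ΔX + cos λ·ΔY = −(-0.777349)(118.2) + (-0.629069)(-416.3) = 353.76 m.
1° of latitude spans πR/180 = 111195 m; at latitude φ, 1° of longitude spans that × cos φ = 109378.9 m, so Δλ = 353.76 / 109378.9 × 3600 = 11.643″.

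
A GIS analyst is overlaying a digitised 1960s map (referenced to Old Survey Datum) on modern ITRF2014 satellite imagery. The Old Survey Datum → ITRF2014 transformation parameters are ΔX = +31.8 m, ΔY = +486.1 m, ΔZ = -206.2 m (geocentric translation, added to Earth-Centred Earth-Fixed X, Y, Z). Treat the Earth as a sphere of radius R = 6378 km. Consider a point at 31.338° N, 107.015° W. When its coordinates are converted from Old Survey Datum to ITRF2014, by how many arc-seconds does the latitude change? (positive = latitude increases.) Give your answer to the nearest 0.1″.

sin φ = 0.520086, cos φ = 0.854114, sin λ = -0.956228, cos λ = -0.292622.
North component: ΔN = −sin φ cos λ·ΔX − sin φ sin λ·ΔY + cos φ·ΔZ = −(0.520086)(-0.292622)(31.8) − (0.520086)(-0.956228)(486.1) + (0.854114)(-206.2) = 70.47 m.
1° of latitude spans πR/180 = 111317 m, so Δφ = 70.47 / 111317 × 3600 = 2.279″.

Δφ = 2.3″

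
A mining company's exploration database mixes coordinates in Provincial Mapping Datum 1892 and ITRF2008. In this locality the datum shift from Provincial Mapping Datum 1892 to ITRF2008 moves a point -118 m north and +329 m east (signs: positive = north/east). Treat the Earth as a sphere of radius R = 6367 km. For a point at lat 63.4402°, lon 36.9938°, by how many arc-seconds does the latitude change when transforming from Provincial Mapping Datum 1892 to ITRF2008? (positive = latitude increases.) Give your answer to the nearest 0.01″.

Δφ = -3.82″

On a sphere of radius R, 1 rad of latitude = R, so Δφ = ΔN / R = -118.0 / 6367000 = -1.8533e-05 rad = -3.823″.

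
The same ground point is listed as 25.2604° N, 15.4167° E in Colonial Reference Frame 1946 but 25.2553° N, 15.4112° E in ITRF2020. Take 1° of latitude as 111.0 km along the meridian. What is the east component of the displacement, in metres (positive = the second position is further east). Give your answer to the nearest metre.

ΔE = -552 m

Δφ = 25.2553° − 25.2604° = -0.0051°; Δλ = 15.4112° − 15.4167° = -0.0055°.
ΔN = Δφ × 111000 = -566.1 m; ΔE = Δλ × 111000 × cos(25.2604°) = -0.0055 × 111000 × 0.904378 = -552.1 m.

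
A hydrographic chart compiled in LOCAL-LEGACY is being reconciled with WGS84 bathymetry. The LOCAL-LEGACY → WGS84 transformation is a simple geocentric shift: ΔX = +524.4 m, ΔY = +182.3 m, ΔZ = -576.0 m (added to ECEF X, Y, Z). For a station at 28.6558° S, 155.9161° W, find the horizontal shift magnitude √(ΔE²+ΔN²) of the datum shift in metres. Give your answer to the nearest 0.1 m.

772.2 m

At φ = -28.6558°, λ = -155.9161°: sin φ = -0.479547, cos φ = 0.877516, sin λ = -0.408074, cos λ = -0.912949.
ΔE = −sin λ·ΔX + cos λ·ΔY = −(-0.408074)·(524.4) + (-0.912949)·(182.3) = 47.56 m.
ΔN = −sin φ cos λ·ΔX − sin φ sin λ·ΔY + cos φ·ΔZ = −(-0.479547)(-0.912949)(524.4) − (-0.479547)(-0.408074)(182.3) + (0.877516)(-576.0) = -770.71 m.
Horizontal magnitude = √(ΔE² + ΔN²) = √(47.56² + (-770.71)²) = 772.17 m.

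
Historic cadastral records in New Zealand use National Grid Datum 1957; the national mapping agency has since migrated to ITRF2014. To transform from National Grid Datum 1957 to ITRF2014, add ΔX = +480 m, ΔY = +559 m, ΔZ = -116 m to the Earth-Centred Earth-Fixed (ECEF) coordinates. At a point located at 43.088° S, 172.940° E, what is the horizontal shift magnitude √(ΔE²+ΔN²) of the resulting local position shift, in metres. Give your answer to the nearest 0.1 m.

At φ = -43.088°, λ = 172.940°: sin φ = -0.683121, cos φ = 0.730305, sin λ = 0.122909, cos λ = -0.992418.
ΔE = −sin λ·ΔX + cos λ·ΔY = −(0.122909)·(480) + (-0.992418)·(559) = -613.76 m.
ΔN = −sin φ cos λ·ΔX − sin φ sin λ·ΔY + cos φ·ΔZ = −(-0.683121)(-0.992418)(480) − (-0.683121)(0.122909)(559) + (0.730305)(-116) = -363.19 m.
Horizontal magnitude = √(ΔE² + ΔN²) = √((-613.76)² + (-363.19)²) = 713.17 m.

713.2 m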